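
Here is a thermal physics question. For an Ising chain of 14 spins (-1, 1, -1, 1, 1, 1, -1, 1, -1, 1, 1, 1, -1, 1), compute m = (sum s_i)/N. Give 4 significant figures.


Step 1: Count up spins (+1): 9, down spins (-1): 5
Step 2: Total magnetization M = 9 - 5 = 4
Step 3: m = M/N = 4/14 = 0.2857

0.2857


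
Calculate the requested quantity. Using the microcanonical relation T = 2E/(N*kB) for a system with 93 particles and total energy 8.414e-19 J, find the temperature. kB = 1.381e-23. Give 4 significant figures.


Step 1: Numerator = 2*E = 2*8.414e-19 = 1.683e-18 J
Step 2: Denominator = N*kB = 93*1.381e-23 = 1.284e-21
Step 3: T = 1.683e-18 / 1.284e-21 = 1310 K

1310


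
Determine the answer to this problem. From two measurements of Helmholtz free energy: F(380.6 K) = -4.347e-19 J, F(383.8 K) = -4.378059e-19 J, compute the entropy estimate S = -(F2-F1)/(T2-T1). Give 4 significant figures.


Step 1: dF = F2 - F1 = -4.378059e-19 - (-4.347e-19) = -3.1059e-21 J
Step 2: dT = T2 - T1 = 383.8 - 380.6 = 3.2 K
Step 3: S = -dF/dT = -(-3.1059e-21)/3.2 = 9.706e-22 J/K

9.706e-22


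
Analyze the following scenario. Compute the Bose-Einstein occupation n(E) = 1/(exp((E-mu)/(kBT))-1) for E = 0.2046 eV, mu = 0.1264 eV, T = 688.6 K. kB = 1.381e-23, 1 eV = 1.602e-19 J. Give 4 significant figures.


Step 1: (E - mu) = 0.0782 eV
Step 2: x = (E-mu)*eV/(kB*T) = 0.0782*1.602e-19/(1.381e-23*688.6) = 1.317
Step 3: exp(x) = 3.734
Step 4: n = 1/(exp(x)-1) = 0.3658

0.3658


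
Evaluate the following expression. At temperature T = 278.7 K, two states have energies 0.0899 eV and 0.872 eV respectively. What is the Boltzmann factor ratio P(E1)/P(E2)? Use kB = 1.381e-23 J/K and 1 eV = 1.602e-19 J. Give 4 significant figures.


Step 1: Compute energy difference dE = E1 - E2 = 0.0899 - 0.872 = -0.7821 eV
Step 2: Convert to Joules: dE_J = -0.7821 * 1.602e-19 = -1.253e-19 J
Step 3: Compute exponent = -dE_J / (kB * T) = -(-1.253e-19) / (1.381e-23 * 278.7) = 32.55
Step 4: P(E1)/P(E2) = exp(32.55) = 1.373e+14

1.373e+14


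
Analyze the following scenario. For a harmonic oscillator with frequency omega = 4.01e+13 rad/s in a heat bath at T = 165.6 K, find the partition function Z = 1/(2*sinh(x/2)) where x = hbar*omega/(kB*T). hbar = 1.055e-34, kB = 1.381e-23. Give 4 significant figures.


Step 1: Compute x = hbar*omega/(kB*T) = 1.055e-34*4.01e+13/(1.381e-23*165.6) = 1.85
Step 2: x/2 = 0.9249
Step 3: sinh(x/2) = 1.063
Step 4: Z = 1/(2*1.063) = 0.4706

0.4706


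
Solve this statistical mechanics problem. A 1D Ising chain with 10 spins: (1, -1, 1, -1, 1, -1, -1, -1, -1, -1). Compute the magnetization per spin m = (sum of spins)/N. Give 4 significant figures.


Step 1: Count up spins (+1): 3, down spins (-1): 7
Step 2: Total magnetization M = 3 - 7 = -4
Step 3: m = M/N = -4/10 = -0.4

-0.4


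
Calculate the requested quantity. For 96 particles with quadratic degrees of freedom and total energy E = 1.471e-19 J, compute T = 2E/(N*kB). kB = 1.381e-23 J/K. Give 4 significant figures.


Step 1: Numerator = 2*E = 2*1.471e-19 = 2.942e-19 J
Step 2: Denominator = N*kB = 96*1.381e-23 = 1.326e-21
Step 3: T = 2.942e-19 / 1.326e-21 = 221.9 K

221.9


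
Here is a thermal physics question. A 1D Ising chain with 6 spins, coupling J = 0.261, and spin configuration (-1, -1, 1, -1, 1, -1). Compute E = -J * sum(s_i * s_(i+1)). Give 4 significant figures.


Step 1: Nearest-neighbor products: 1, -1, -1, -1, -1
Step 2: Sum of products = -3
Step 3: E = -0.261 * -3 = 0.783

0.783


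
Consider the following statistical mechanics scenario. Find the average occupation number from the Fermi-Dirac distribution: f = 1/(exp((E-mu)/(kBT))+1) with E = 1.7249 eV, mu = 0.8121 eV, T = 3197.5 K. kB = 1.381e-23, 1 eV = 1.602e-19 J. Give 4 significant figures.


Step 1: (E - mu) = 1.7249 - 0.8121 = 0.9128 eV
Step 2: Convert: (E-mu)*eV = 1.462e-19 J
Step 3: x = (E-mu)*eV/(kB*T) = 3.312
Step 4: f = 1/(exp(3.312)+1) = 0.03518

0.03518


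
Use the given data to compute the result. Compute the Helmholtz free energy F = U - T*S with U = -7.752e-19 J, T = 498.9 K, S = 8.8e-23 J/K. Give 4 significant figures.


Step 1: T*S = 498.9 * 8.8e-23 = 4.39e-20 J
Step 2: F = U - T*S = -7.752e-19 - 4.39e-20
Step 3: F = -8.191e-19 J

-8.191e-19


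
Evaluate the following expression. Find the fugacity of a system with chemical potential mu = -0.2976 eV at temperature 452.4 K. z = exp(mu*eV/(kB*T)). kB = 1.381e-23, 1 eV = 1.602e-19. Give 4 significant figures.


Step 1: Convert mu to Joules: -0.2976*1.602e-19 = -4.768e-20 J
Step 2: kB*T = 1.381e-23*452.4 = 6.248e-21 J
Step 3: mu/(kB*T) = -7.631
Step 4: z = exp(-7.631) = 0.0004852

0.0004852


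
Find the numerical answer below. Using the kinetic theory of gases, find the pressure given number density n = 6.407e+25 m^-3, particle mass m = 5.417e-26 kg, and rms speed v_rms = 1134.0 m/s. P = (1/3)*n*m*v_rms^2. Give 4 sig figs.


Step 1: v_rms^2 = 1134.0^2 = 1.286e+06
Step 2: n*m = 6.407e+25*5.417e-26 = 3.471
Step 3: P = (1/3)*3.471*1.286e+06 = 1.488e+06 Pa

1.488e+06


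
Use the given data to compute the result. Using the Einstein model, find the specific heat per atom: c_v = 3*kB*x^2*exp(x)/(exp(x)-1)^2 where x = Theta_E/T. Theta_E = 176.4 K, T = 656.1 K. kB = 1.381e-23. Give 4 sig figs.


Step 1: x = Theta_E/T = 176.4/656.1 = 0.2689
Step 2: x^2 = 0.07229
Step 3: exp(x) = 1.308
Step 4: c_v = 3*1.381e-23*0.07229*1.308/(1.308-1)^2 = 4.118e-23

4.118e-23


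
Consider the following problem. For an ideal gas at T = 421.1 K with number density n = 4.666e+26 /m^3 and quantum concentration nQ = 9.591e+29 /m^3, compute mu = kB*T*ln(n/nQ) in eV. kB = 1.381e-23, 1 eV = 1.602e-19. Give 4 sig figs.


Step 1: n/nQ = 4.666e+26/9.591e+29 = 0.0004865
Step 2: ln(n/nQ) = -7.628
Step 3: mu = kB*T*ln(n/nQ) = 5.815e-21*-7.628 = -4.436e-20 J
Step 4: Convert to eV: -4.436e-20/1.602e-19 = -0.2769 eV

-0.2769


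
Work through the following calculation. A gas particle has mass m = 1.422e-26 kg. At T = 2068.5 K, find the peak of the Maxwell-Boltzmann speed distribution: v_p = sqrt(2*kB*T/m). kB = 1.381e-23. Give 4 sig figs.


Step 1: Numerator = 2*kB*T = 2*1.381e-23*2068.5 = 5.713e-20
Step 2: Ratio = 5.713e-20 / 1.422e-26 = 4.018e+06
Step 3: v_p = sqrt(4.018e+06) = 2004 m/s

2004


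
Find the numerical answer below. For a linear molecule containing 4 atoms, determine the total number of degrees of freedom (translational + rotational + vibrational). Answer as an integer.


Step 1: Translational DOF = 3
Step 2: Rotational DOF (linear) = 2
Step 3: Vibrational DOF = 3*4 - 5 = 7
Step 4: Total = 3 + 2 + 7 = 12

12


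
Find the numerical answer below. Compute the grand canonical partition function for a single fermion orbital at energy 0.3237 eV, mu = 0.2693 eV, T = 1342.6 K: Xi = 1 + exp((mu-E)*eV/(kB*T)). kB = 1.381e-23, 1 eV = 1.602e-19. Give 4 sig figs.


Step 1: (mu - E) = 0.2693 - 0.3237 = -0.0544 eV
Step 2: x = (mu-E)*eV/(kB*T) = -0.0544*1.602e-19/(1.381e-23*1342.6) = -0.47
Step 3: exp(x) = 0.625
Step 4: Xi = 1 + 0.625 = 1.625

1.625


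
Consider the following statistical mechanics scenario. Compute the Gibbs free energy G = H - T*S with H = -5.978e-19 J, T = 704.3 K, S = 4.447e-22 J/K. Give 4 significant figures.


Step 1: T*S = 704.3 * 4.447e-22 = 3.132e-19 J
Step 2: G = H - T*S = -5.978e-19 - 3.132e-19
Step 3: G = -9.11e-19 J

-9.11e-19


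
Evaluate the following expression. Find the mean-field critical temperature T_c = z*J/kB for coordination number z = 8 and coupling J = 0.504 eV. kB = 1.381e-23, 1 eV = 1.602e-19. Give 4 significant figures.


Step 1: z*J = 8*0.504 = 4.032 eV
Step 2: Convert to Joules: 4.032*1.602e-19 = 6.459e-19 J
Step 3: T_c = 6.459e-19 / 1.381e-23 = 4.677e+04 K

4.677e+04


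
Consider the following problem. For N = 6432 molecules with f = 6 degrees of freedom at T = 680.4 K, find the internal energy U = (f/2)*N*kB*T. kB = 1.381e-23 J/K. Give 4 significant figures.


Step 1: f/2 = 6/2 = 3.0
Step 2: N*kB*T = 6432*1.381e-23*680.4 = 6.044e-17
Step 3: U = 3.0 * 6.044e-17 = 1.813e-16 J

1.813e-16


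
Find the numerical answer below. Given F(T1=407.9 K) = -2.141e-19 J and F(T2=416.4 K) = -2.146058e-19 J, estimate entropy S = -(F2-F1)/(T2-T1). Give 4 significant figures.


Step 1: dF = F2 - F1 = -2.146058e-19 - (-2.141e-19) = -5.058e-22 J
Step 2: dT = T2 - T1 = 416.4 - 407.9 = 8.5 K
Step 3: S = -dF/dT = -(-5.058e-22)/8.5 = 5.951e-23 J/K

5.951e-23


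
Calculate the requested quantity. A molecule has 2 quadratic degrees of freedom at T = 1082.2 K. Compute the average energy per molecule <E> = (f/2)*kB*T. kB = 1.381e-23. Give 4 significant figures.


Step 1: f/2 = 2/2 = 1
Step 2: kB*T = 1.381e-23 * 1082.2 = 1.495e-20
Step 3: <E> = 1 * 1.495e-20 = 1.495e-20 J

1.495e-20


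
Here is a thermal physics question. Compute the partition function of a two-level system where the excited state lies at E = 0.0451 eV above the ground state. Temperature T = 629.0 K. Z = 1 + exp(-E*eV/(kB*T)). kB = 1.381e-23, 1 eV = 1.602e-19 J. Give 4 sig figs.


Step 1: Compute beta*E = E*eV/(kB*T) = 0.0451*1.602e-19/(1.381e-23*629.0) = 0.8318
Step 2: exp(-beta*E) = exp(-0.8318) = 0.4353
Step 3: Z = 1 + 0.4353 = 1.435

1.435


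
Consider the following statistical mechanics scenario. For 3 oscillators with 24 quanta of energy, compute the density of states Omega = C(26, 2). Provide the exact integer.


Step 1: Use binomial coefficient C(26, 2)
Step 2: Numerator = 26! / 24!
Step 3: Denominator = 2!
Step 4: Omega = 325

325


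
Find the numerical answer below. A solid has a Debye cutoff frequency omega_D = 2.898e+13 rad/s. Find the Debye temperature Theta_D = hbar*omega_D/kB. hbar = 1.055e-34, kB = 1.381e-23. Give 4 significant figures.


Step 1: hbar*omega_D = 1.055e-34 * 2.898e+13 = 3.057e-21 J
Step 2: Theta_D = 3.057e-21 / 1.381e-23
Step 3: Theta_D = 221.4 K

221.4


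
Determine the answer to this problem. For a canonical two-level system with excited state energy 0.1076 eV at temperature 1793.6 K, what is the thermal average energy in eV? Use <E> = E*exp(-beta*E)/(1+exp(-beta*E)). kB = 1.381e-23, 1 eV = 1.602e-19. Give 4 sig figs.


Step 1: beta*E = 0.1076*1.602e-19/(1.381e-23*1793.6) = 0.6959
Step 2: exp(-beta*E) = 0.4986
Step 3: <E> = 0.1076*0.4986/(1+0.4986) = 0.0358 eV

0.0358


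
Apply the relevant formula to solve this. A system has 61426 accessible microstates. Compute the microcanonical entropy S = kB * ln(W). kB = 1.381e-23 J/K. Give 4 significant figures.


Step 1: ln(W) = ln(61426) = 11.03
Step 2: S = kB * ln(W) = 1.381e-23 * 11.03
Step 3: S = 1.523e-22 J/K

1.523e-22


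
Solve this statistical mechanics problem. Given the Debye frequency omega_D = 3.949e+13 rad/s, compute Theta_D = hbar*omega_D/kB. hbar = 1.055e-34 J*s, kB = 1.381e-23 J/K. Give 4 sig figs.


Step 1: hbar*omega_D = 1.055e-34 * 3.949e+13 = 4.166e-21 J
Step 2: Theta_D = 4.166e-21 / 1.381e-23
Step 3: Theta_D = 301.7 K

301.7


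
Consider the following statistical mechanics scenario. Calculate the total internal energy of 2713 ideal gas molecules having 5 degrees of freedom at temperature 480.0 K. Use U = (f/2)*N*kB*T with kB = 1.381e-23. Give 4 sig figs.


Step 1: f/2 = 5/2 = 2.5
Step 2: N*kB*T = 2713*1.381e-23*480.0 = 1.798e-17
Step 3: U = 2.5 * 1.798e-17 = 4.496e-17 J

4.496e-17


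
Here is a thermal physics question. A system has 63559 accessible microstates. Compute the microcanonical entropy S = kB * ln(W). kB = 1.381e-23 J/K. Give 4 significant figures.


Step 1: ln(W) = ln(63559) = 11.06
Step 2: S = kB * ln(W) = 1.381e-23 * 11.06
Step 3: S = 1.527e-22 J/K

1.527e-22


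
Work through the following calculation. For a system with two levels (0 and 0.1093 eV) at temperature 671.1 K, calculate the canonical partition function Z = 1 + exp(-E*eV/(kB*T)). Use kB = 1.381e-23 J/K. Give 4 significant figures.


Step 1: Compute beta*E = E*eV/(kB*T) = 0.1093*1.602e-19/(1.381e-23*671.1) = 1.889
Step 2: exp(-beta*E) = exp(-1.889) = 0.1512
Step 3: Z = 1 + 0.1512 = 1.151

1.151


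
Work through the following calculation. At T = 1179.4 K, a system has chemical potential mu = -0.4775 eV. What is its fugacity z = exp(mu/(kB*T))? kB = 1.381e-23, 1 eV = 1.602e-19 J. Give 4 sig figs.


Step 1: Convert mu to Joules: -0.4775*1.602e-19 = -7.65e-20 J
Step 2: kB*T = 1.381e-23*1179.4 = 1.629e-20 J
Step 3: mu/(kB*T) = -4.697
Step 4: z = exp(-4.697) = 0.009126

0.009126


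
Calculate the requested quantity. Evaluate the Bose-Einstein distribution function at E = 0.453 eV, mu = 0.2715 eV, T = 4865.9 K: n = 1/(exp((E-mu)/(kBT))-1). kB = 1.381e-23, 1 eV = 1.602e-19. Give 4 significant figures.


Step 1: (E - mu) = 0.1815 eV
Step 2: x = (E-mu)*eV/(kB*T) = 0.1815*1.602e-19/(1.381e-23*4865.9) = 0.4327
Step 3: exp(x) = 1.541
Step 4: n = 1/(exp(x)-1) = 1.847

1.847


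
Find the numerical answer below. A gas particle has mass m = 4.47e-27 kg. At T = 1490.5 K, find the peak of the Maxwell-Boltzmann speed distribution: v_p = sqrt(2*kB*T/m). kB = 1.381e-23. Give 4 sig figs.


Step 1: Numerator = 2*kB*T = 2*1.381e-23*1490.5 = 4.117e-20
Step 2: Ratio = 4.117e-20 / 4.47e-27 = 9.21e+06
Step 3: v_p = sqrt(9.21e+06) = 3035 m/s

3035


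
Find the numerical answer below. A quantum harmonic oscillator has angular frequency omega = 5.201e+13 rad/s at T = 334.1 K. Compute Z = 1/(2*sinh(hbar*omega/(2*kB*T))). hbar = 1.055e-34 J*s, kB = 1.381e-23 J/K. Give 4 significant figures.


Step 1: Compute x = hbar*omega/(kB*T) = 1.055e-34*5.201e+13/(1.381e-23*334.1) = 1.189
Step 2: x/2 = 0.5946
Step 3: sinh(x/2) = 0.6303
Step 4: Z = 1/(2*0.6303) = 0.7933

0.7933


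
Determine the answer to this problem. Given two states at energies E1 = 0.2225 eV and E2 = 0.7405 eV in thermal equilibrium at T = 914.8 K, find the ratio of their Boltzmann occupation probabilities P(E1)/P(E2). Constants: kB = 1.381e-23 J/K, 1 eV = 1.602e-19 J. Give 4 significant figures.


Step 1: Compute energy difference dE = E1 - E2 = 0.2225 - 0.7405 = -0.518 eV
Step 2: Convert to Joules: dE_J = -0.518 * 1.602e-19 = -8.298e-20 J
Step 3: Compute exponent = -dE_J / (kB * T) = -(-8.298e-20) / (1.381e-23 * 914.8) = 6.569
Step 4: P(E1)/P(E2) = exp(6.569) = 712.4

712.4


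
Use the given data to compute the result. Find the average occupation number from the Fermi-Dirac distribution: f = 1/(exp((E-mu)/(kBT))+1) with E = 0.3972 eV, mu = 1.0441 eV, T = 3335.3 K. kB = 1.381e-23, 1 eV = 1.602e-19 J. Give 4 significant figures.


Step 1: (E - mu) = 0.3972 - 1.0441 = -0.6469 eV
Step 2: Convert: (E-mu)*eV = -1.036e-19 J
Step 3: x = (E-mu)*eV/(kB*T) = -2.25
Step 4: f = 1/(exp(-2.25)+1) = 0.9046

0.9046


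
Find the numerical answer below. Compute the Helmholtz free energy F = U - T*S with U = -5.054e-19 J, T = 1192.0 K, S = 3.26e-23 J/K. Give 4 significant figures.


Step 1: T*S = 1192.0 * 3.26e-23 = 3.886e-20 J
Step 2: F = U - T*S = -5.054e-19 - 3.886e-20
Step 3: F = -5.443e-19 J

-5.443e-19


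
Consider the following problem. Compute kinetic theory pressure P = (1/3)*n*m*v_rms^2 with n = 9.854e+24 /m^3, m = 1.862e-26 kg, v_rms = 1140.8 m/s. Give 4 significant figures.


Step 1: v_rms^2 = 1140.8^2 = 1.301e+06
Step 2: n*m = 9.854e+24*1.862e-26 = 0.1835
Step 3: P = (1/3)*0.1835*1.301e+06 = 7.96e+04 Pa

7.96e+04


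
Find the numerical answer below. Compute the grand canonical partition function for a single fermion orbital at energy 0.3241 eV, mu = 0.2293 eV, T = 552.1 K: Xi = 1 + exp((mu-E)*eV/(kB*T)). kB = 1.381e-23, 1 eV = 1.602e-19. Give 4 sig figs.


Step 1: (mu - E) = 0.2293 - 0.3241 = -0.0948 eV
Step 2: x = (mu-E)*eV/(kB*T) = -0.0948*1.602e-19/(1.381e-23*552.1) = -1.992
Step 3: exp(x) = 0.1364
Step 4: Xi = 1 + 0.1364 = 1.136

1.136


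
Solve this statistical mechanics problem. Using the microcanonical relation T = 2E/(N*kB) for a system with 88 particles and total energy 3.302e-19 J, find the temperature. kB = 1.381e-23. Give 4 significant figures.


Step 1: Numerator = 2*E = 2*3.302e-19 = 6.604e-19 J
Step 2: Denominator = N*kB = 88*1.381e-23 = 1.215e-21
Step 3: T = 6.604e-19 / 1.215e-21 = 543.4 K

543.4


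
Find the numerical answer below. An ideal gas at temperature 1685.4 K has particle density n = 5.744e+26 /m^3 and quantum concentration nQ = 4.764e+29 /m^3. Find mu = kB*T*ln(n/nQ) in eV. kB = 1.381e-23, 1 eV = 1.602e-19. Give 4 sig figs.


Step 1: n/nQ = 5.744e+26/4.764e+29 = 0.001206
Step 2: ln(n/nQ) = -6.721
Step 3: mu = kB*T*ln(n/nQ) = 2.328e-20*-6.721 = -1.564e-19 J
Step 4: Convert to eV: -1.564e-19/1.602e-19 = -0.9764 eV

-0.9764


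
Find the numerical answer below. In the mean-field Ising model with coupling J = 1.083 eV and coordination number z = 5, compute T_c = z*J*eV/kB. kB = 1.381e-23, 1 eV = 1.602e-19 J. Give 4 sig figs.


Step 1: z*J = 5*1.083 = 5.415 eV
Step 2: Convert to Joules: 5.415*1.602e-19 = 8.675e-19 J
Step 3: T_c = 8.675e-19 / 1.381e-23 = 6.282e+04 K

6.282e+04


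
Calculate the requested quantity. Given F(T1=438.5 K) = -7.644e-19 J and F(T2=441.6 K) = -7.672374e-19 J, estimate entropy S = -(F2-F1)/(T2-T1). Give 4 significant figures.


Step 1: dF = F2 - F1 = -7.672374e-19 - (-7.644e-19) = -2.8374e-21 J
Step 2: dT = T2 - T1 = 441.6 - 438.5 = 3.1 K
Step 3: S = -dF/dT = -(-2.8374e-21)/3.1 = 9.153e-22 J/K

9.153e-22


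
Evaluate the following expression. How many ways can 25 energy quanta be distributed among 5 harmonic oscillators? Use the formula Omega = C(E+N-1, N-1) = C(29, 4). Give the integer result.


Step 1: Use binomial coefficient C(29, 4)
Step 2: Numerator = 29! / 25!
Step 3: Denominator = 4!
Step 4: Omega = 23751

23751


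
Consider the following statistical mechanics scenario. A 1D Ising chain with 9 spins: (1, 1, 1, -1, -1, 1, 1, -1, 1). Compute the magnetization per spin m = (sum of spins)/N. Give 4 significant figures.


Step 1: Count up spins (+1): 6, down spins (-1): 3
Step 2: Total magnetization M = 6 - 3 = 3
Step 3: m = M/N = 3/9 = 0.3333

0.3333


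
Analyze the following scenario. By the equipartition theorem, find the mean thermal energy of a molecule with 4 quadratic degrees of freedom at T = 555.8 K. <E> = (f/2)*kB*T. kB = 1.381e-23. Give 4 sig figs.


Step 1: f/2 = 4/2 = 2
Step 2: kB*T = 1.381e-23 * 555.8 = 7.676e-21
Step 3: <E> = 2 * 7.676e-21 = 1.535e-20 J

1.535e-20


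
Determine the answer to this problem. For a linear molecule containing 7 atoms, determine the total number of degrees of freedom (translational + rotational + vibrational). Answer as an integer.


Step 1: Translational DOF = 3
Step 2: Rotational DOF (linear) = 2
Step 3: Vibrational DOF = 3*7 - 5 = 16
Step 4: Total = 3 + 2 + 16 = 21

21


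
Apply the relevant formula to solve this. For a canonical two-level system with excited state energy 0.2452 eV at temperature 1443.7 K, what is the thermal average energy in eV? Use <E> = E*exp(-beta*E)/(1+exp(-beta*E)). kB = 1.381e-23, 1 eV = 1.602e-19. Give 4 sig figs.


Step 1: beta*E = 0.2452*1.602e-19/(1.381e-23*1443.7) = 1.97
Step 2: exp(-beta*E) = 0.1394
Step 3: <E> = 0.2452*0.1394/(1+0.1394) = 0.03 eV

0.03


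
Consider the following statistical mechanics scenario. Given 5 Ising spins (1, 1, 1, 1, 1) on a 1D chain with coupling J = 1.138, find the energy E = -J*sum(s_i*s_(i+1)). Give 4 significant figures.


Step 1: Nearest-neighbor products: 1, 1, 1, 1
Step 2: Sum of products = 4
Step 3: E = -1.138 * 4 = -4.552

-4.552


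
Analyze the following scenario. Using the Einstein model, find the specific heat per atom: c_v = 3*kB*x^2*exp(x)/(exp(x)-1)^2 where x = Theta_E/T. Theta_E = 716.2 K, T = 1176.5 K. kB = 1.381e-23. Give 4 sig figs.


Step 1: x = Theta_E/T = 716.2/1176.5 = 0.6088
Step 2: x^2 = 0.3706
Step 3: exp(x) = 1.838
Step 4: c_v = 3*1.381e-23*0.3706*1.838/(1.838-1)^2 = 4.017e-23

4.017e-23


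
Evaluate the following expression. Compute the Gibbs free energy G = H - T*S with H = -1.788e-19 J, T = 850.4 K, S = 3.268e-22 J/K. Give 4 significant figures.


Step 1: T*S = 850.4 * 3.268e-22 = 2.779e-19 J
Step 2: G = H - T*S = -1.788e-19 - 2.779e-19
Step 3: G = -4.567e-19 J

-4.567e-19


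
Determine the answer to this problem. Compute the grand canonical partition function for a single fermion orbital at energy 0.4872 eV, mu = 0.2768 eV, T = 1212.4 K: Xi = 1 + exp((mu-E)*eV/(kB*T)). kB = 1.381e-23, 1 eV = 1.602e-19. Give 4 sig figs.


Step 1: (mu - E) = 0.2768 - 0.4872 = -0.2104 eV
Step 2: x = (mu-E)*eV/(kB*T) = -0.2104*1.602e-19/(1.381e-23*1212.4) = -2.013
Step 3: exp(x) = 0.1336
Step 4: Xi = 1 + 0.1336 = 1.134

1.134


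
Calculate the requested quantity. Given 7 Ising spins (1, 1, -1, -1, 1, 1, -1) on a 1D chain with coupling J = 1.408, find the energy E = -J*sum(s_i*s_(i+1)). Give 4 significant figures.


Step 1: Nearest-neighbor products: 1, -1, 1, -1, 1, -1
Step 2: Sum of products = 0
Step 3: E = -1.408 * 0 = 0

0


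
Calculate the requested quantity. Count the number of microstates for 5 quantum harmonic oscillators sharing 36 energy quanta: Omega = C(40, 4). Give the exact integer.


Step 1: Use binomial coefficient C(40, 4)
Step 2: Numerator = 40! / 36!
Step 3: Denominator = 4!
Step 4: Omega = 91390

91390


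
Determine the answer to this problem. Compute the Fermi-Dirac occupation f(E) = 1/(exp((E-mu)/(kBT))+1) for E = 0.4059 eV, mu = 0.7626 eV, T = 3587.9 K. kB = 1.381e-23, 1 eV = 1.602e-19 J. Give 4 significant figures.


Step 1: (E - mu) = 0.4059 - 0.7626 = -0.3567 eV
Step 2: Convert: (E-mu)*eV = -5.714e-20 J
Step 3: x = (E-mu)*eV/(kB*T) = -1.153
Step 4: f = 1/(exp(-1.153)+1) = 0.7601

0.7601


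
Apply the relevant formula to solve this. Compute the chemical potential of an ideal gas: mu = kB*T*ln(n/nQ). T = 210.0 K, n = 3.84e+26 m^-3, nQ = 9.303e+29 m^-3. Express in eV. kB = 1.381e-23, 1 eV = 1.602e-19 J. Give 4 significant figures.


Step 1: n/nQ = 3.84e+26/9.303e+29 = 0.0004128
Step 2: ln(n/nQ) = -7.793
Step 3: mu = kB*T*ln(n/nQ) = 2.9e-21*-7.793 = -2.26e-20 J
Step 4: Convert to eV: -2.26e-20/1.602e-19 = -0.1411 eV

-0.1411


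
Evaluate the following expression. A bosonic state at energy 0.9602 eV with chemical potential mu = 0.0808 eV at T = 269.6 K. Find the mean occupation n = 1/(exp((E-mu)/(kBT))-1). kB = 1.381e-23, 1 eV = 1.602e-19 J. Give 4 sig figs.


Step 1: (E - mu) = 0.8794 eV
Step 2: x = (E-mu)*eV/(kB*T) = 0.8794*1.602e-19/(1.381e-23*269.6) = 37.84
Step 3: exp(x) = 2.711e+16
Step 4: n = 1/(exp(x)-1) = 3.689e-17

3.689e-17


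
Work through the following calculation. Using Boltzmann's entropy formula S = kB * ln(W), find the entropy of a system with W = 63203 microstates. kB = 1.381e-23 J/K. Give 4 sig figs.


Step 1: ln(W) = ln(63203) = 11.05
Step 2: S = kB * ln(W) = 1.381e-23 * 11.05
Step 3: S = 1.527e-22 J/K

1.527e-22


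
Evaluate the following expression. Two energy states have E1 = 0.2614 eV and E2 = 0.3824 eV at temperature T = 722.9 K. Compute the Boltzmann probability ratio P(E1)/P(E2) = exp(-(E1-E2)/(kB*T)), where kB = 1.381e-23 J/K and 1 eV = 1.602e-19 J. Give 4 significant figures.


Step 1: Compute energy difference dE = E1 - E2 = 0.2614 - 0.3824 = -0.121 eV
Step 2: Convert to Joules: dE_J = -0.121 * 1.602e-19 = -1.938e-20 J
Step 3: Compute exponent = -dE_J / (kB * T) = -(-1.938e-20) / (1.381e-23 * 722.9) = 1.942
Step 4: P(E1)/P(E2) = exp(1.942) = 6.97

6.97


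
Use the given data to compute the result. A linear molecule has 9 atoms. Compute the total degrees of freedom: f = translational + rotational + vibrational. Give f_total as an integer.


Step 1: Translational DOF = 3
Step 2: Rotational DOF (linear) = 2
Step 3: Vibrational DOF = 3*9 - 5 = 22
Step 4: Total = 3 + 2 + 22 = 27

27


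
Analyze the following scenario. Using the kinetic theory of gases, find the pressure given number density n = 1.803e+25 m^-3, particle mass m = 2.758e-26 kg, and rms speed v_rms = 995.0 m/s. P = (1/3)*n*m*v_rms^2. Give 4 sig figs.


Step 1: v_rms^2 = 995.0^2 = 9.9e+05
Step 2: n*m = 1.803e+25*2.758e-26 = 0.4973
Step 3: P = (1/3)*0.4973*9.9e+05 = 1.641e+05 Pa

1.641e+05


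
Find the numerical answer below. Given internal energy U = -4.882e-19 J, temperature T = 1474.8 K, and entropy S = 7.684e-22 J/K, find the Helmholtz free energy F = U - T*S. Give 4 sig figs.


Step 1: T*S = 1474.8 * 7.684e-22 = 1.133e-18 J
Step 2: F = U - T*S = -4.882e-19 - 1.133e-18
Step 3: F = -1.621e-18 J

-1.621e-18


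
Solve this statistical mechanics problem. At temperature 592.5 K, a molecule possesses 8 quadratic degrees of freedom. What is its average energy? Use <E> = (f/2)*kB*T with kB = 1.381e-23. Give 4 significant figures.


Step 1: f/2 = 8/2 = 4
Step 2: kB*T = 1.381e-23 * 592.5 = 8.182e-21
Step 3: <E> = 4 * 8.182e-21 = 3.273e-20 J

3.273e-20


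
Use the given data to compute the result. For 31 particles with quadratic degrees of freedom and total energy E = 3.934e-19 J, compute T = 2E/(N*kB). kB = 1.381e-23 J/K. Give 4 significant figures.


Step 1: Numerator = 2*E = 2*3.934e-19 = 7.868e-19 J
Step 2: Denominator = N*kB = 31*1.381e-23 = 4.281e-22
Step 3: T = 7.868e-19 / 4.281e-22 = 1838 K

1838


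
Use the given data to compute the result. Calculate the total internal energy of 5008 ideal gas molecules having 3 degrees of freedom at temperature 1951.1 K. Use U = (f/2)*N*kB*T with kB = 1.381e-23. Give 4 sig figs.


Step 1: f/2 = 3/2 = 1.5
Step 2: N*kB*T = 5008*1.381e-23*1951.1 = 1.349e-16
Step 3: U = 1.5 * 1.349e-16 = 2.024e-16 J

2.024e-16


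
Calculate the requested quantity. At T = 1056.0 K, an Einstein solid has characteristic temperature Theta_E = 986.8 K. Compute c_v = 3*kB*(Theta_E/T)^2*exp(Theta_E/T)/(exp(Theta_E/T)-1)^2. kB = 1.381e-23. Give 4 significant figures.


Step 1: x = Theta_E/T = 986.8/1056.0 = 0.9345
Step 2: x^2 = 0.8732
Step 3: exp(x) = 2.546
Step 4: c_v = 3*1.381e-23*0.8732*2.546/(2.546-1)^2 = 3.854e-23

3.854e-23


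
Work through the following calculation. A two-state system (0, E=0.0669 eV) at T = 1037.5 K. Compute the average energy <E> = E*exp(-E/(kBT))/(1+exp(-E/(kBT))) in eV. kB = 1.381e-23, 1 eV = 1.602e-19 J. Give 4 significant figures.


Step 1: beta*E = 0.0669*1.602e-19/(1.381e-23*1037.5) = 0.748
Step 2: exp(-beta*E) = 0.4733
Step 3: <E> = 0.0669*0.4733/(1+0.4733) = 0.02149 eV

0.02149


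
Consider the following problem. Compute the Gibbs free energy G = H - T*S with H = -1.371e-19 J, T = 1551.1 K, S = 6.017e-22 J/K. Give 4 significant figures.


Step 1: T*S = 1551.1 * 6.017e-22 = 9.333e-19 J
Step 2: G = H - T*S = -1.371e-19 - 9.333e-19
Step 3: G = -1.07e-18 J

-1.07e-18


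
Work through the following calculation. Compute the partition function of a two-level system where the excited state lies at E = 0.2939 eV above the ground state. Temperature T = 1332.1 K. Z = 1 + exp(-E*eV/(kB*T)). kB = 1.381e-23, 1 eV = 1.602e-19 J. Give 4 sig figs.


Step 1: Compute beta*E = E*eV/(kB*T) = 0.2939*1.602e-19/(1.381e-23*1332.1) = 2.559
Step 2: exp(-beta*E) = exp(-2.559) = 0.07735
Step 3: Z = 1 + 0.07735 = 1.077

1.077


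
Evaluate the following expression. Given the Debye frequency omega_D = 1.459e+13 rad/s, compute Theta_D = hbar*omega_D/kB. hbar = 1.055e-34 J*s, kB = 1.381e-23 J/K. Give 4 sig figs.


Step 1: hbar*omega_D = 1.055e-34 * 1.459e+13 = 1.539e-21 J
Step 2: Theta_D = 1.539e-21 / 1.381e-23
Step 3: Theta_D = 111.5 K

111.5


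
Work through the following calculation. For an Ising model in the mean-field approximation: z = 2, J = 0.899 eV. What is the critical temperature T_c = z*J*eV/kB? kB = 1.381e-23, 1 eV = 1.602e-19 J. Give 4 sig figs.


Step 1: z*J = 2*0.899 = 1.798 eV
Step 2: Convert to Joules: 1.798*1.602e-19 = 2.88e-19 J
Step 3: T_c = 2.88e-19 / 1.381e-23 = 2.086e+04 K

2.086e+04


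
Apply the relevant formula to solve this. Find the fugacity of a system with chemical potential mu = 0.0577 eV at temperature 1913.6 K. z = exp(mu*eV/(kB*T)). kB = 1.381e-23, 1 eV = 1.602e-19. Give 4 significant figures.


Step 1: Convert mu to Joules: 0.0577*1.602e-19 = 9.244e-21 J
Step 2: kB*T = 1.381e-23*1913.6 = 2.643e-20 J
Step 3: mu/(kB*T) = 0.3498
Step 4: z = exp(0.3498) = 1.419

1.419


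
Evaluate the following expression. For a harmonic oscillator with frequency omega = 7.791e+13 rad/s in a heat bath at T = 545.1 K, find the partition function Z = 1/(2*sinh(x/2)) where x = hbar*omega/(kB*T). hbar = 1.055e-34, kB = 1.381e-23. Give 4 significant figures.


Step 1: Compute x = hbar*omega/(kB*T) = 1.055e-34*7.791e+13/(1.381e-23*545.1) = 1.092
Step 2: x/2 = 0.5459
Step 3: sinh(x/2) = 0.5735
Step 4: Z = 1/(2*0.5735) = 0.8719

0.8719


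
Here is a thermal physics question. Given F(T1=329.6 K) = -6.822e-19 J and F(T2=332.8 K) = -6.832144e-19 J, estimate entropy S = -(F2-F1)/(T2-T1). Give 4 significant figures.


Step 1: dF = F2 - F1 = -6.832144e-19 - (-6.822e-19) = -1.0144e-21 J
Step 2: dT = T2 - T1 = 332.8 - 329.6 = 3.2 K
Step 3: S = -dF/dT = -(-1.0144e-21)/3.2 = 3.17e-22 J/K

3.17e-22


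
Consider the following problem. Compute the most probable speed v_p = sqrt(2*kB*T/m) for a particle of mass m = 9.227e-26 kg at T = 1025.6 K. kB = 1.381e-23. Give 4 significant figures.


Step 1: Numerator = 2*kB*T = 2*1.381e-23*1025.6 = 2.833e-20
Step 2: Ratio = 2.833e-20 / 9.227e-26 = 3.07e+05
Step 3: v_p = sqrt(3.07e+05) = 554.1 m/s

554.1


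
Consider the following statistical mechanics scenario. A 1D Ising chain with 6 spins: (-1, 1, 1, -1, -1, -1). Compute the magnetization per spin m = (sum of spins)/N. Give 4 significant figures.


Step 1: Count up spins (+1): 2, down spins (-1): 4
Step 2: Total magnetization M = 2 - 4 = -2
Step 3: m = M/N = -2/6 = -0.3333

-0.3333


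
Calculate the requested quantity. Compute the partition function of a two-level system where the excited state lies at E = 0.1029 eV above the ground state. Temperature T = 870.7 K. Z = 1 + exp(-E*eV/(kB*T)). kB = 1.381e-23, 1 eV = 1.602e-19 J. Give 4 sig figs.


Step 1: Compute beta*E = E*eV/(kB*T) = 0.1029*1.602e-19/(1.381e-23*870.7) = 1.371
Step 2: exp(-beta*E) = exp(-1.371) = 0.2539
Step 3: Z = 1 + 0.2539 = 1.254

1.254


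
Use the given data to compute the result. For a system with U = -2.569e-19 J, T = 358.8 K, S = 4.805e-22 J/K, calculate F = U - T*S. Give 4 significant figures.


Step 1: T*S = 358.8 * 4.805e-22 = 1.724e-19 J
Step 2: F = U - T*S = -2.569e-19 - 1.724e-19
Step 3: F = -4.293e-19 J

-4.293e-19


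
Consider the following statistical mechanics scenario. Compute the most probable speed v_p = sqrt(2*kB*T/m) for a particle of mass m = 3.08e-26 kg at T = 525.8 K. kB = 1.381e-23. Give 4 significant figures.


Step 1: Numerator = 2*kB*T = 2*1.381e-23*525.8 = 1.452e-20
Step 2: Ratio = 1.452e-20 / 3.08e-26 = 4.715e+05
Step 3: v_p = sqrt(4.715e+05) = 686.7 m/s

686.7


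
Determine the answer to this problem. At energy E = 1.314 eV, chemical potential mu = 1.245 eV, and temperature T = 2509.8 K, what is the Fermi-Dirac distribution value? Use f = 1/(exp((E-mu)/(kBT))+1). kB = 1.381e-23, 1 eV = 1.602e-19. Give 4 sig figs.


Step 1: (E - mu) = 1.314 - 1.245 = 0.069 eV
Step 2: Convert: (E-mu)*eV = 1.105e-20 J
Step 3: x = (E-mu)*eV/(kB*T) = 0.3189
Step 4: f = 1/(exp(0.3189)+1) = 0.4209

0.4209


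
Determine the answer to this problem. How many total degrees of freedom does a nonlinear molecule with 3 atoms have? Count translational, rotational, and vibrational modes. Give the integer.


Step 1: Translational DOF = 3
Step 2: Rotational DOF (nonlinear) = 3
Step 3: Vibrational DOF = 3*3 - 6 = 3
Step 4: Total = 3 + 3 + 3 = 9

9


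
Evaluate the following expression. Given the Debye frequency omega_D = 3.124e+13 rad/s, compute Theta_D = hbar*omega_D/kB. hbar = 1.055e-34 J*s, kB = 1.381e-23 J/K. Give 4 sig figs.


Step 1: hbar*omega_D = 1.055e-34 * 3.124e+13 = 3.296e-21 J
Step 2: Theta_D = 3.296e-21 / 1.381e-23
Step 3: Theta_D = 238.7 K

238.7


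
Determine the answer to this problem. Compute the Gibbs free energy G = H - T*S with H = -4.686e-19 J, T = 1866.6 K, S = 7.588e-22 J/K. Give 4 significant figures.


Step 1: T*S = 1866.6 * 7.588e-22 = 1.416e-18 J
Step 2: G = H - T*S = -4.686e-19 - 1.416e-18
Step 3: G = -1.885e-18 J

-1.885e-18


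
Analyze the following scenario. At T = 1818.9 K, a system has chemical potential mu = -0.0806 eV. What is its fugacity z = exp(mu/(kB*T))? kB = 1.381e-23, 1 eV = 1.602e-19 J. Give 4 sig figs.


Step 1: Convert mu to Joules: -0.0806*1.602e-19 = -1.291e-20 J
Step 2: kB*T = 1.381e-23*1818.9 = 2.512e-20 J
Step 3: mu/(kB*T) = -0.514
Step 4: z = exp(-0.514) = 0.5981

0.5981


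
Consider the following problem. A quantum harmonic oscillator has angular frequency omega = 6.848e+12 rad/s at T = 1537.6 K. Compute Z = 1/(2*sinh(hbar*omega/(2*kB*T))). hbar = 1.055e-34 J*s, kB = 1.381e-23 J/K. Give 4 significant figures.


Step 1: Compute x = hbar*omega/(kB*T) = 1.055e-34*6.848e+12/(1.381e-23*1537.6) = 0.03402
Step 2: x/2 = 0.01701
Step 3: sinh(x/2) = 0.01701
Step 4: Z = 1/(2*0.01701) = 29.39

29.39


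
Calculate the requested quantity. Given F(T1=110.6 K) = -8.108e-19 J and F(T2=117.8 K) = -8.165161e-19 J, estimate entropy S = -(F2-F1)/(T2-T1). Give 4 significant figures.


Step 1: dF = F2 - F1 = -8.165161e-19 - (-8.108e-19) = -5.7161e-21 J
Step 2: dT = T2 - T1 = 117.8 - 110.6 = 7.2 K
Step 3: S = -dF/dT = -(-5.7161e-21)/7.2 = 7.939e-22 J/K

7.939e-22


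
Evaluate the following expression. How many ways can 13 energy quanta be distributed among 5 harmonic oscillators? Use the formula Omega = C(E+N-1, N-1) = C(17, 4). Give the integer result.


Step 1: Use binomial coefficient C(17, 4)
Step 2: Numerator = 17! / 13!
Step 3: Denominator = 4!
Step 4: Omega = 2380

2380


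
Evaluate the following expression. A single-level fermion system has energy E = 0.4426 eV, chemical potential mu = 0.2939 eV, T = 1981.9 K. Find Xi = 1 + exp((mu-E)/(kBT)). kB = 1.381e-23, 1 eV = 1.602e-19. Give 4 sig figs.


Step 1: (mu - E) = 0.2939 - 0.4426 = -0.1487 eV
Step 2: x = (mu-E)*eV/(kB*T) = -0.1487*1.602e-19/(1.381e-23*1981.9) = -0.8704
Step 3: exp(x) = 0.4188
Step 4: Xi = 1 + 0.4188 = 1.419

1.419


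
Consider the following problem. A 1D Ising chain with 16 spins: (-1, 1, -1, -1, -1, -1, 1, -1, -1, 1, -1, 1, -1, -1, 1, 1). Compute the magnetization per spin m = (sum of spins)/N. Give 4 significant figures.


Step 1: Count up spins (+1): 6, down spins (-1): 10
Step 2: Total magnetization M = 6 - 10 = -4
Step 3: m = M/N = -4/16 = -0.25

-0.25


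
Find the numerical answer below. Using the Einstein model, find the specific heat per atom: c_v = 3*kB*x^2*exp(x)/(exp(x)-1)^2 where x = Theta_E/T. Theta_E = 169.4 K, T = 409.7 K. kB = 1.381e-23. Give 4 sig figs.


Step 1: x = Theta_E/T = 169.4/409.7 = 0.4135
Step 2: x^2 = 0.171
Step 3: exp(x) = 1.512
Step 4: c_v = 3*1.381e-23*0.171*1.512/(1.512-1)^2 = 4.084e-23

4.084e-23


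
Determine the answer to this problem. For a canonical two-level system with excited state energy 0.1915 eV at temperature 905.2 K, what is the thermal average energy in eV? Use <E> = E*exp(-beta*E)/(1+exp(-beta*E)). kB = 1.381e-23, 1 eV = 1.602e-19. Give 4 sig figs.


Step 1: beta*E = 0.1915*1.602e-19/(1.381e-23*905.2) = 2.454
Step 2: exp(-beta*E) = 0.08594
Step 3: <E> = 0.1915*0.08594/(1+0.08594) = 0.01516 eV

0.01516


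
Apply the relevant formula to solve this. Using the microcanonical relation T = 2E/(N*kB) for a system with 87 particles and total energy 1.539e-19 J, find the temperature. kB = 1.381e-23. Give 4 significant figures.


Step 1: Numerator = 2*E = 2*1.539e-19 = 3.078e-19 J
Step 2: Denominator = N*kB = 87*1.381e-23 = 1.201e-21
Step 3: T = 3.078e-19 / 1.201e-21 = 256.2 K

256.2


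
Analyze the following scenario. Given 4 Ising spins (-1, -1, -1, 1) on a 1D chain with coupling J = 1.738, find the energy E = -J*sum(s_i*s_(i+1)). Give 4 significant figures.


Step 1: Nearest-neighbor products: 1, 1, -1
Step 2: Sum of products = 1
Step 3: E = -1.738 * 1 = -1.738

-1.738


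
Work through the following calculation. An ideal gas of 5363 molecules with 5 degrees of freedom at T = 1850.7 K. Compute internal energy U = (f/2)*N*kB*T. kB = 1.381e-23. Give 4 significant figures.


Step 1: f/2 = 5/2 = 2.5
Step 2: N*kB*T = 5363*1.381e-23*1850.7 = 1.371e-16
Step 3: U = 2.5 * 1.371e-16 = 3.427e-16 J

3.427e-16


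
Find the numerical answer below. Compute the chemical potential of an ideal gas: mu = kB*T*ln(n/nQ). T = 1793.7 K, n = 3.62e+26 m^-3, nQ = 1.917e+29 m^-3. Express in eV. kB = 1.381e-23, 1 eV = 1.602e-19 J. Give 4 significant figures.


Step 1: n/nQ = 3.62e+26/1.917e+29 = 0.001888
Step 2: ln(n/nQ) = -6.272
Step 3: mu = kB*T*ln(n/nQ) = 2.477e-20*-6.272 = -1.554e-19 J
Step 4: Convert to eV: -1.554e-19/1.602e-19 = -0.9698 eV

-0.9698


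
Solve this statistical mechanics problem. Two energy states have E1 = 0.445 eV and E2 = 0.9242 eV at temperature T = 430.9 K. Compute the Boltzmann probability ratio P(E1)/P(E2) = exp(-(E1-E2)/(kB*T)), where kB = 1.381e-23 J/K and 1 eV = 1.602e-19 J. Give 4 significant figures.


Step 1: Compute energy difference dE = E1 - E2 = 0.445 - 0.9242 = -0.4792 eV
Step 2: Convert to Joules: dE_J = -0.4792 * 1.602e-19 = -7.677e-20 J
Step 3: Compute exponent = -dE_J / (kB * T) = -(-7.677e-20) / (1.381e-23 * 430.9) = 12.9
Step 4: P(E1)/P(E2) = exp(12.9) = 4.005e+05

4.005e+05


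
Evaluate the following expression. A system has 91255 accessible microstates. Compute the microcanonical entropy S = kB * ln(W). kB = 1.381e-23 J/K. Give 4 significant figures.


Step 1: ln(W) = ln(91255) = 11.42
Step 2: S = kB * ln(W) = 1.381e-23 * 11.42
Step 3: S = 1.577e-22 J/K

1.577e-22


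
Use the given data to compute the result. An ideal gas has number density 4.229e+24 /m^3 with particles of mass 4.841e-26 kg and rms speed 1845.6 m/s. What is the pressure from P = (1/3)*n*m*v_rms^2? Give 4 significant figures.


Step 1: v_rms^2 = 1845.6^2 = 3.406e+06
Step 2: n*m = 4.229e+24*4.841e-26 = 0.2047
Step 3: P = (1/3)*0.2047*3.406e+06 = 2.324e+05 Pa

2.324e+05


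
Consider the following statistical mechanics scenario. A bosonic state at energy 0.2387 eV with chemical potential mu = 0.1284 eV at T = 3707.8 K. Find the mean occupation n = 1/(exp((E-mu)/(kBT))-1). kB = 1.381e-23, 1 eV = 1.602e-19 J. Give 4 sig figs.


Step 1: (E - mu) = 0.1103 eV
Step 2: x = (E-mu)*eV/(kB*T) = 0.1103*1.602e-19/(1.381e-23*3707.8) = 0.3451
Step 3: exp(x) = 1.412
Step 4: n = 1/(exp(x)-1) = 2.427

2.427


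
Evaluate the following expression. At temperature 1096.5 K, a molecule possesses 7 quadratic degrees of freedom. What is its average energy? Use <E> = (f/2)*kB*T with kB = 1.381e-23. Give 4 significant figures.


Step 1: f/2 = 7/2 = 3.5
Step 2: kB*T = 1.381e-23 * 1096.5 = 1.514e-20
Step 3: <E> = 3.5 * 1.514e-20 = 5.3e-20 J

5.3e-20


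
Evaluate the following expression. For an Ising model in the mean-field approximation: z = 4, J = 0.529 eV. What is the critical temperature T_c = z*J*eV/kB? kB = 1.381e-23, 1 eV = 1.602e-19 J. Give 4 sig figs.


Step 1: z*J = 4*0.529 = 2.116 eV
Step 2: Convert to Joules: 2.116*1.602e-19 = 3.39e-19 J
Step 3: T_c = 3.39e-19 / 1.381e-23 = 2.455e+04 K

2.455e+04


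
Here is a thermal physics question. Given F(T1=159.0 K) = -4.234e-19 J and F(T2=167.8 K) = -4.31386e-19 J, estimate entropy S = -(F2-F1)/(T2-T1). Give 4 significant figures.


Step 1: dF = F2 - F1 = -4.31386e-19 - (-4.234e-19) = -7.986e-21 J
Step 2: dT = T2 - T1 = 167.8 - 159.0 = 8.8 K
Step 3: S = -dF/dT = -(-7.986e-21)/8.8 = 9.075e-22 J/K

9.075e-22


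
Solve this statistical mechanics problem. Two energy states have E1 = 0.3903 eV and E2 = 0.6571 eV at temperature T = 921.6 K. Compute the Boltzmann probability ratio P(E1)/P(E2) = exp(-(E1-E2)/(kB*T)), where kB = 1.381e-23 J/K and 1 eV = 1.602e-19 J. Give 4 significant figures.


Step 1: Compute energy difference dE = E1 - E2 = 0.3903 - 0.6571 = -0.2668 eV
Step 2: Convert to Joules: dE_J = -0.2668 * 1.602e-19 = -4.274e-20 J
Step 3: Compute exponent = -dE_J / (kB * T) = -(-4.274e-20) / (1.381e-23 * 921.6) = 3.358
Step 4: P(E1)/P(E2) = exp(3.358) = 28.74

28.74


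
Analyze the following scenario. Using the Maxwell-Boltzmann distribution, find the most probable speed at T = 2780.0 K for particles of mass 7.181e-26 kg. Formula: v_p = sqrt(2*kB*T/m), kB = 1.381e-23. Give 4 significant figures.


Step 1: Numerator = 2*kB*T = 2*1.381e-23*2780.0 = 7.678e-20
Step 2: Ratio = 7.678e-20 / 7.181e-26 = 1.069e+06
Step 3: v_p = sqrt(1.069e+06) = 1034 m/s

1034
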